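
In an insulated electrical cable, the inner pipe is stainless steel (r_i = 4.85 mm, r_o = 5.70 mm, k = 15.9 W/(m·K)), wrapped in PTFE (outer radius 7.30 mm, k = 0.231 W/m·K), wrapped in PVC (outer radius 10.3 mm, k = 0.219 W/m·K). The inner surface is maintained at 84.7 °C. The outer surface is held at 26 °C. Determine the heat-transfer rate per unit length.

Q' = 139 W/m

Treat each layer as a resistance in series:
  R'_stainless steel = ln(0.00570/0.00485)/(2πk) = 0.1615/(2π·15.9) = 0.001616 m·K/W
  R'_PTFE = ln(0.00730/0.00570)/(2πk) = 0.2474/(2π·0.231) = 0.1705 m·K/W
  R'_PVC = ln(0.0103/0.00730)/(2πk) = 0.3443/(2π·0.219) = 0.2502 m·K/W
ΣR = 0.001616 + 0.1705 + 0.2502 = 0.4223 m·K/W
Q' = ΔT/ΣR = (84.7 °C − 26 °C)/0.4223 = 139 W/m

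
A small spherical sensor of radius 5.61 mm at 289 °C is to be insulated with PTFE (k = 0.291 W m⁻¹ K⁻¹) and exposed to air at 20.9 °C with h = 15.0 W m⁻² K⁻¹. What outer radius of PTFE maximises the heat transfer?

r_cr = 3.88 cm

For a sphere, r_cr = 2k_ins/h = 2·0.291/15.0 = 0.0388 m = 3.88 cm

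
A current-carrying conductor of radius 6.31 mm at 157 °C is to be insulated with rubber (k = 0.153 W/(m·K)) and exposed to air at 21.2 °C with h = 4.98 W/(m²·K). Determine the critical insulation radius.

For a cylinder, r_cr = k_ins/h = 0.153/4.98 = 0.0307 m = 3.07 cm

r_cr = 3.07 cm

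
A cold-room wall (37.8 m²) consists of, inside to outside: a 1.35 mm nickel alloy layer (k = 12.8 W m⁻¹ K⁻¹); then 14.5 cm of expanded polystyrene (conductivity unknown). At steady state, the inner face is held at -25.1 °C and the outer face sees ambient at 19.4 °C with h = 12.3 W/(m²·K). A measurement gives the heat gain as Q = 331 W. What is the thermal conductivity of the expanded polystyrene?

k = 0.0290 W/m·K

ΣR = ΔT/Q = |-25.1 − 19.4|/331 = 0.1344 K/W
Known resistances:
  R_nickel alloy = L/(kA) = 0.00135/(12.8·37.8) = 2.790×10^-6 K/W
  R_conv,out = 1/(hA) = 1/(12.3·37.8) = 0.002151 K/W
R_expanded polystyrene = ΣR − ΣR_known = 0.1344 − 0.002154 = 0.1322 K/W
L/(kA) = 0.1322 ⇒ k = 0.145/(0.1322·37.8) = 0.0290 W/m·K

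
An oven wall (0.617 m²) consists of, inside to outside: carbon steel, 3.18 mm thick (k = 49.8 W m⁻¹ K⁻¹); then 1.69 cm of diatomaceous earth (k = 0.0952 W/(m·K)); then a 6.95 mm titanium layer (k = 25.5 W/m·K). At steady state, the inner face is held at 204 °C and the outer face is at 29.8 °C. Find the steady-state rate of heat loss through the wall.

Q = 604 W

Series thermal resistances, inner to outer:
  R_carbon steel = L/(kA) = 0.00318/(49.8·0.617) = 1.035×10^-4 K/W
  R_diatomaceous earth = L/(kA) = 0.0169/(0.0952·0.617) = 0.2877 K/W
  R_titanium = L/(kA) = 0.00695/(25.5·0.617) = 4.417×10^-4 K/W
ΣR = 1.035×10^-4 + 0.2877 + 4.417×10^-4 = 0.2882 K/W
Q = ΔT/ΣR = (204 °C − 29.8 °C)/0.2882 = 604 W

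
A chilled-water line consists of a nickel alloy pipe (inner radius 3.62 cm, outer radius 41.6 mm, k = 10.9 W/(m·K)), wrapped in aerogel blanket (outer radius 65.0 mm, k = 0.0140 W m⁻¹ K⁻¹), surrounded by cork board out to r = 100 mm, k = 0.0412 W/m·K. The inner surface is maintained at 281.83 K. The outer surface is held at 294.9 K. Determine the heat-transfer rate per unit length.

Q' = 1.94 W/m

Series thermal resistances, inner to outer:
  R'_nickel alloy = ln(0.0416/0.0362)/(2πk) = 0.1390/(2π·10.9) = 0.002030 m·K/W
  R'_aerogel blanket = ln(0.0650/0.0416)/(2πk) = 0.4463/(2π·0.0140) = 5.073 m·K/W
  R'_cork board = ln(0.100/0.0650)/(2πk) = 0.4308/(2π·0.0412) = 1.664 m·K/W
ΣR = 0.002030 + 5.073 + 1.664 = 6.739 m·K/W
Q' = ΔT/ΣR = (281.83 K − 294.9 K)/6.739 = -1.94 W/m
(Negative Q' ⇒ heat flows inward; heat gain = 1.94 W/m.)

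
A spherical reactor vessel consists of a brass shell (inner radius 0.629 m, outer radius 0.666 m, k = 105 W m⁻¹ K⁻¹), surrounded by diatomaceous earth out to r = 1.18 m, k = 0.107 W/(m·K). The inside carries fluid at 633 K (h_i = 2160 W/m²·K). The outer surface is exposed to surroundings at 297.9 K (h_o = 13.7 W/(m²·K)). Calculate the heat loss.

Resistance network (inner→outer):
  R_conv,in = 1/(4πr²h) = 1/(4π·0.629²·2160) = 9.312×10^-5 K/W
  R_brass = (1/0.629 − 1/0.666)/(4πk) = 0.08832/(4π·105) = 6.694×10^-5 K/W
  R_diatomaceous earth = (1/0.666 − 1/1.18)/(4πk) = 0.6540/(4π·0.107) = 0.4864 K/W
  R_conv,out = 1/(4πr²h) = 1/(4π·1.18²·13.7) = 0.004172 K/W
ΣR = 9.312×10^-5 + 6.694×10^-5 + 0.4864 + 0.004172 = 0.4907 K/W
Q = ΔT/ΣR = (633 K − 297.9 K)/0.4907 = 683 W

Q = 683 W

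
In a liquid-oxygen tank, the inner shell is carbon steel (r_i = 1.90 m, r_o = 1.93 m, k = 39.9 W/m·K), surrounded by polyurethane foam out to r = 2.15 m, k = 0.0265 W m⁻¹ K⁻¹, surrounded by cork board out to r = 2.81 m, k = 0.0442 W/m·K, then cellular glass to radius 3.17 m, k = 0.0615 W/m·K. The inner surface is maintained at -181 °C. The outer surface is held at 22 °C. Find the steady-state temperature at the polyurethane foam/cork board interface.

Treat each layer as a resistance in series:
  R_carbon steel = (1/1.90 − 1/1.93)/(4πk) = 0.008181/(4π·39.9) = 1.632×10^-5 K/W
  R_polyurethane foam = (1/1.93 − 1/2.15)/(4πk) = 0.05302/(4π·0.0265) = 0.1592 K/W
  R_cork board = (1/2.15 − 1/2.81)/(4πk) = 0.1092/(4π·0.0442) = 0.1967 K/W
  R_cellular glass = (1/2.81 − 1/3.17)/(4πk) = 0.04041/(4π·0.0615) = 0.05229 K/W
ΣR = 1.632×10^-5 + 0.1592 + 0.1967 + 0.05229 = 0.4082 K/W
Q = ΔT/ΣR = (-181 °C − 22 °C)/0.4082 = -497.3 W
From the inner boundary to the polyurethane foam/cork board interface, ΣR_partial = 0.1592 K/W.
T_interface = T_in − Q·ΣR_partial = -181 °C − (-497.3)(0.1592) = -102 °C

T = -102 °C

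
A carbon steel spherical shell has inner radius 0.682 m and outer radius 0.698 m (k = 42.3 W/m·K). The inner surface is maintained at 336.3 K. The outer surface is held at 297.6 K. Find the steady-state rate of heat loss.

Q = 4πk·ΔT/(1/r₁ − 1/r₂) = 4π × 42.3 × 38.7 / (1/0.682 − 1/0.698) = 6.12×10^5 W

Q = 612 kW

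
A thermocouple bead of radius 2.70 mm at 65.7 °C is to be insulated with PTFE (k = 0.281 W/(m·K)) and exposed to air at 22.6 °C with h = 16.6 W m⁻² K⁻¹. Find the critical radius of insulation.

For a sphere, r_cr = 2k_ins/h = 2·0.281/16.6 = 0.0339 m = 3.39 cm

r_cr = 3.39 cm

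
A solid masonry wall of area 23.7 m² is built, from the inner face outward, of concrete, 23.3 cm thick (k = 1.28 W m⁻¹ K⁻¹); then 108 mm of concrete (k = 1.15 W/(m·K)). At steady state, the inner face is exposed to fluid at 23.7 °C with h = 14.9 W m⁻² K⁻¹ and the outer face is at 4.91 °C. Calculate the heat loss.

Q = 1300 W

Series thermal resistances, inner to outer:
  R_conv,in = 1/(hA) = 1/(14.9·23.7) = 0.002832 K/W
  R_concrete = L/(kA) = 0.233/(1.28·23.7) = 0.007681 K/W
  R_concrete = L/(kA) = 0.108/(1.15·23.7) = 0.003963 K/W
ΣR = 0.002832 + 0.007681 + 0.003963 = 0.01448 K/W
Q = ΔT/ΣR = (23.7 °C − 4.91 °C)/0.01448 = 1300 W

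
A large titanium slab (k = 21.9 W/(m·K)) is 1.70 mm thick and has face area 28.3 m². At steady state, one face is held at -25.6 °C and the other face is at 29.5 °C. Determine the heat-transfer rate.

Q = 2.01×10^7 W

Q = kA·ΔT/L = 21.9 × 28.3 × |-25.6 °C − 29.5 °C| / 0.00170 = 2.01×10^7 W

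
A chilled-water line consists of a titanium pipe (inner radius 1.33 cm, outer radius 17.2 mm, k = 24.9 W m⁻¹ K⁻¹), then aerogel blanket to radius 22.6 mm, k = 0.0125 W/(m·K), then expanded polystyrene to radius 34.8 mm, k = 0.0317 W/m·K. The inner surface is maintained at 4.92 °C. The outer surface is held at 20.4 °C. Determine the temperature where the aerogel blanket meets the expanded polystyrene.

Treat each layer as a resistance in series:
  R'_titanium = ln(0.0172/0.0133)/(2πk) = 0.2571/(2π·24.9) = 0.001644 m·K/W
  R'_aerogel blanket = ln(0.0226/0.0172)/(2πk) = 0.2730/(2π·0.0125) = 3.476 m·K/W
  R'_expanded polystyrene = ln(0.0348/0.0226)/(2πk) = 0.4317/(2π·0.0317) = 2.167 m·K/W
ΣR = 0.001644 + 3.476 + 2.167 = 5.645 m·K/W
Q' = ΔT/ΣR = (4.92 °C − 20.4 °C)/5.645 = -2.742 W/m
From the inner boundary to the aerogel blanket/expanded polystyrene interface, ΣR_partial = 3.478 m·K/W.
T_interface = T_in − Q'·ΣR_partial = 4.92 °C − (-2.742)(3.478) = 14.5 °C

T = 14.5 °C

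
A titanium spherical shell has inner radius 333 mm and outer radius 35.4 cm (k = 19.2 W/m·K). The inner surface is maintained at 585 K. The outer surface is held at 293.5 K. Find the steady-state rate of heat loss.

Q = 4πk·ΔT/(1/r₁ − 1/r₂) = 4π × 19.2 × 291.5 / (1/0.333 − 1/0.354) = 3.95×10^5 W

Q = 395 kW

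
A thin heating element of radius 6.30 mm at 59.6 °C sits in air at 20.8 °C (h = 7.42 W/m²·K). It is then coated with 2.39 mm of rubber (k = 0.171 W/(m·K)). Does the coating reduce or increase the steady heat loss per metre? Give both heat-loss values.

increases: 11.4 → 14.0 W/m

Critical radius for a cylinder: r_cr = k/h = 0.0230 m = 2.30 cm.
Outer radius after coating: r₂ = 0.00630 + 0.00239 = 0.00869 m.
Since r₁ < r_cr and r₂ ≤ r_cr, the coating moves toward the maximum at r_cr — heat loss rises.
Bare: R = 1/(2πr₁h) = 3.405 m·K/W; Q = 38.8/3.405 = 11.4 W/m.
Coated: R = R_cond + R_conv = 2.768 m·K/W; Q = 38.8/2.768 = 14.0 W/m.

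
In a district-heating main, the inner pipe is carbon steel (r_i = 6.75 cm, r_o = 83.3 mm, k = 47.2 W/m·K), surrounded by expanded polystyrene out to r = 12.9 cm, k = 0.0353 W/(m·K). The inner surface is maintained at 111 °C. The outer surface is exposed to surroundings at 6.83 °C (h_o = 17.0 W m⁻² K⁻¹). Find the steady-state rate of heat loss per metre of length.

Q' = 50.9 W/m

Resistance network (inner→outer):
  R'_carbon steel = ln(0.0833/0.0675)/(2πk) = 0.2103/(2π·47.2) = 7.092×10^-4 m·K/W
  R'_expanded polystyrene = ln(0.129/0.0833)/(2πk) = 0.4374/(2π·0.0353) = 1.972 m·K/W
  R'_conv,out = 1/(2πr h) = 1/(2π·0.129·17.0) = 0.07257 m·K/W
ΣR = 7.092×10^-4 + 1.972 + 0.07257 = 2.045 m·K/W
Q' = ΔT/ΣR = (111 °C − 6.83 °C)/2.045 = 50.9 W/m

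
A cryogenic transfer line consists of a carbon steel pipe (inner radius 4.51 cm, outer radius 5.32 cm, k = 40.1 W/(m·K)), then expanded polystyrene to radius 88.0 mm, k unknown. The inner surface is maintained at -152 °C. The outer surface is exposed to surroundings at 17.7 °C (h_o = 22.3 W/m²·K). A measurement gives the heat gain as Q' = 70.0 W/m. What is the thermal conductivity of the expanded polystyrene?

ΣR = ΔT/Q' = |-152 − 17.7|/70.0 = 2.424 m·K/W
Known resistances:
  R'_carbon steel = ln(0.0532/0.0451)/(2πk) = 0.1652/(2π·40.1) = 6.556×10^-4 m·K/W
  R'_conv,out = 1/(2πr h) = 1/(2π·0.0880·22.3) = 0.08110 m·K/W
R_expanded polystyrene = ΣR − ΣR_known = 2.424 − 0.08176 = 2.342 m·K/W
ln(r₂/r₁)/(2πk) = 2.342 ⇒ k = 0.5033/(2π·2.342) = 0.0342 W/m·K

k = 0.0342 W/m·K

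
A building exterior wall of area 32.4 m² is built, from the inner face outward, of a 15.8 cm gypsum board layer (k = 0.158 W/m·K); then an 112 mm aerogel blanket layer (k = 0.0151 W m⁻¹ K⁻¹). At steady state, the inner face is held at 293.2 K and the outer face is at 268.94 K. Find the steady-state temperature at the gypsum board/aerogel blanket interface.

Treat each layer as a resistance in series:
  R_gypsum board = L/(kA) = 0.158/(0.158·32.4) = 0.03086 K/W
  R_aerogel blanket = L/(kA) = 0.112/(0.0151·32.4) = 0.2289 K/W
ΣR = 0.03086 + 0.2289 = 0.2598 K/W
Q = ΔT/ΣR = (293.2 K − 268.94 K)/0.2598 = 93.38 W
From the inner boundary to the gypsum board/aerogel blanket interface, ΣR_partial = 0.03086 K/W.
T_interface = T_in − Q·ΣR_partial = 293.2 K − (93.38)(0.03086) = 290.3 K

T = 290.3 K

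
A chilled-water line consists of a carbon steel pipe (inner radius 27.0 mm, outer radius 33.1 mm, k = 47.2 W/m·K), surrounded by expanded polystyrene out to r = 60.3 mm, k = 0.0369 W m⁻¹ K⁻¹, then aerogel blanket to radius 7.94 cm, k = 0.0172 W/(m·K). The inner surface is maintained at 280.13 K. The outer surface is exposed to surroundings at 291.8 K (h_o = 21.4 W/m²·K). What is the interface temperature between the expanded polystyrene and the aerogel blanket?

Series thermal resistances, inner to outer:
  R'_carbon steel = ln(0.0331/0.0270)/(2πk) = 0.2037/(2π·47.2) = 6.868×10^-4 m·K/W
  R'_expanded polystyrene = ln(0.0603/0.0331)/(2πk) = 0.5998/(2π·0.0369) = 2.587 m·K/W
  R'_aerogel blanket = ln(0.0794/0.0603)/(2πk) = 0.2752/(2π·0.0172) = 2.546 m·K/W
  R'_conv,out = 1/(2πr h) = 1/(2π·0.0794·21.4) = 0.09367 m·K/W
ΣR = 6.868×10^-4 + 2.587 + 2.546 + 0.09367 = 5.227 m·K/W
Q' = ΔT/ΣR = (280.13 K − 291.8 K)/5.227 = -2.233 W/m
From the inner boundary to the expanded polystyrene/aerogel blanket interface, ΣR_partial = 2.588 m·K/W.
T_interface = T_in − Q'·ΣR_partial = 280.13 K − (-2.233)(2.588) = 285.9 K

T = 285.9 K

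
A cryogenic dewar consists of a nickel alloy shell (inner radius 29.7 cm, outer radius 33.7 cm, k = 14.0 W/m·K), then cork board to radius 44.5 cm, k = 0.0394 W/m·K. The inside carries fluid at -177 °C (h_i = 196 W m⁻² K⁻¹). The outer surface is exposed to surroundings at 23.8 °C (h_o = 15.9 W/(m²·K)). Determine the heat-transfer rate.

Q = 135 W

Resistance network (inner→outer):
  R_conv,in = 1/(4πr²h) = 1/(4π·0.297²·196) = 0.004603 K/W
  R_nickel alloy = (1/0.297 − 1/0.337)/(4πk) = 0.3996/(4π·14.0) = 0.002272 K/W
  R_cork board = (1/0.337 − 1/0.445)/(4πk) = 0.7202/(4π·0.0394) = 1.455 K/W
  R_conv,out = 1/(4πr²h) = 1/(4π·0.445²·15.9) = 0.02527 K/W
ΣR = 0.004603 + 0.002272 + 1.455 + 0.02527 = 1.487 K/W
Q = ΔT/ΣR = (-177 °C − 23.8 °C)/1.487 = -135 W
(Negative Q ⇒ heat flows inward; heat gain = 135 W.)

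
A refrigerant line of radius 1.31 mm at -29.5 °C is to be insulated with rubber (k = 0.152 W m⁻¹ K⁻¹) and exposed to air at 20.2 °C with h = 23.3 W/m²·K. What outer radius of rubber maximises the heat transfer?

r_cr = 0.652 cm

For a cylinder, r_cr = k_ins/h = 0.152/23.3 = 0.00652 m = 0.652 cm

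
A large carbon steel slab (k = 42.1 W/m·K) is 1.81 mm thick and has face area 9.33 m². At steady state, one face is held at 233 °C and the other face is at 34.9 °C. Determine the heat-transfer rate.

Q = 43000 kW

Q = kA·ΔT/L = 42.1 × 9.33 × |233 °C − 34.9 °C| / 0.00181 = 4.30×10^7 W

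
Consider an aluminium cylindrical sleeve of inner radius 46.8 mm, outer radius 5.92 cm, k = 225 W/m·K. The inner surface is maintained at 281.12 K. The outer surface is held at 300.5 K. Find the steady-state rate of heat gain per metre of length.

Q' = 2πk·ΔT/ln(r₂/r₁) = 2π × 225 × 19.38 / ln(0.0592/0.0468) = 1.17×10^5 W/m

Q' = 117 kW/m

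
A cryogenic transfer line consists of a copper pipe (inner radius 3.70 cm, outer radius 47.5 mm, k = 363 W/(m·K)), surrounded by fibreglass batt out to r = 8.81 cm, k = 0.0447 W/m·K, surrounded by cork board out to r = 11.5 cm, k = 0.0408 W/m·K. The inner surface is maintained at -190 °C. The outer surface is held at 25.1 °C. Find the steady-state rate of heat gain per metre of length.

Series thermal resistances, inner to outer:
  R'_copper = ln(0.0475/0.0370)/(2πk) = 0.2498/(2π·363) = 1.095×10^-4 m·K/W
  R'_fibreglass batt = ln(0.0881/0.0475)/(2πk) = 0.6177/(2π·0.0447) = 2.199 m·K/W
  R'_cork board = ln(0.115/0.0881)/(2πk) = 0.2665/(2π·0.0408) = 1.039 m·K/W
ΣR = 1.095×10^-4 + 2.199 + 1.039 = 3.238 m·K/W
Q' = ΔT/ΣR = (-190 °C − 25.1 °C)/3.238 = -66.4 W/m
(Negative Q' ⇒ heat flows inward; heat gain = 66.4 W/m.)

Q' = 66.4 W/m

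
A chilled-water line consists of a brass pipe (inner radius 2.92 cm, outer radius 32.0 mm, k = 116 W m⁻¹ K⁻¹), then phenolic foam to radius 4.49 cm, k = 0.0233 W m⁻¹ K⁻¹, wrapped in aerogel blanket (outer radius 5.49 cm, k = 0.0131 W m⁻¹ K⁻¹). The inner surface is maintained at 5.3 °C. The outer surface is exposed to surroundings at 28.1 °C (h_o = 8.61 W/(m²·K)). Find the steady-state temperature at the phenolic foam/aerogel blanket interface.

T = 15.7 °C

Series thermal resistances, inner to outer:
  R'_brass = ln(0.0320/0.0292)/(2πk) = 0.09157/(2π·116) = 1.256×10^-4 m·K/W
  R'_phenolic foam = ln(0.0449/0.0320)/(2πk) = 0.3387/(2π·0.0233) = 2.314 m·K/W
  R'_aerogel blanket = ln(0.0549/0.0449)/(2πk) = 0.2011/(2π·0.0131) = 2.443 m·K/W
  R'_conv,out = 1/(2πr h) = 1/(2π·0.0549·8.61) = 0.3367 m·K/W
ΣR = 1.256×10^-4 + 2.314 + 2.443 + 0.3367 = 5.094 m·K/W
Q' = ΔT/ΣR = (5.3 °C − 28.1 °C)/5.094 = -4.476 W/m
From the inner boundary to the phenolic foam/aerogel blanket interface, ΣR_partial = 2.314 m·K/W.
T_interface = T_in − Q'·ΣR_partial = 5.3 °C − (-4.476)(2.314) = 15.7 °C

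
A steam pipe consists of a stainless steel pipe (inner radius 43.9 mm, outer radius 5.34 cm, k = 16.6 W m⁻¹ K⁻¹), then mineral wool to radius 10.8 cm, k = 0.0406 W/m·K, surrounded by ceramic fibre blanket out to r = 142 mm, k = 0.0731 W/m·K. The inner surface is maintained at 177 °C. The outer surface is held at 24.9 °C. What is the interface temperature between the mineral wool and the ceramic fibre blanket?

T = 51.9 °C

Series thermal resistances, inner to outer:
  R'_stainless steel = ln(0.0534/0.0439)/(2πk) = 0.1959/(2π·16.6) = 0.001878 m·K/W
  R'_mineral wool = ln(0.108/0.0534)/(2πk) = 0.7043/(2π·0.0406) = 2.761 m·K/W
  R'_ceramic fibre blanket = ln(0.142/0.108)/(2πk) = 0.2737/(2π·0.0731) = 0.5959 m·K/W
ΣR = 0.001878 + 2.761 + 0.5959 = 3.359 m·K/W
Q' = ΔT/ΣR = (177 °C − 24.9 °C)/3.359 = 45.28 W/m
From the inner boundary to the mineral wool/ceramic fibre blanket interface, ΣR_partial = 2.763 m·K/W.
T_interface = T_in − Q'·ΣR_partial = 177 °C − (45.28)(2.763) = 51.9 °C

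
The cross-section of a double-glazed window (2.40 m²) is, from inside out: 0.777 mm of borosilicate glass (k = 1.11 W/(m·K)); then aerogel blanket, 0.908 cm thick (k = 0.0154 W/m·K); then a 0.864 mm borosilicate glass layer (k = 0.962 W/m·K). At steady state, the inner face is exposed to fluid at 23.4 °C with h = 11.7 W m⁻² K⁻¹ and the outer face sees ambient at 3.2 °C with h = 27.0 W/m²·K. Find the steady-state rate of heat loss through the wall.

Q = 67.9 W

Resistance network (inner→outer):
  R_conv,in = 1/(hA) = 1/(11.7·2.40) = 0.03561 K/W
  R_borosilicate glass = L/(kA) = 7.77×10^-4/(1.11·2.40) = 2.917×10^-4 K/W
  R_aerogel blanket = L/(kA) = 0.00908/(0.0154·2.40) = 0.2457 K/W
  R_borosilicate glass = L/(kA) = 8.64×10^-4/(0.962·2.40) = 3.742×10^-4 K/W
  R_conv,out = 1/(hA) = 1/(27.0·2.40) = 0.01543 K/W
ΣR = 0.03561 + 2.917×10^-4 + 0.2457 + 3.742×10^-4 + 0.01543 = 0.2974 K/W
Q = ΔT/ΣR = (23.4 °C − 3.2 °C)/0.2974 = 67.9 W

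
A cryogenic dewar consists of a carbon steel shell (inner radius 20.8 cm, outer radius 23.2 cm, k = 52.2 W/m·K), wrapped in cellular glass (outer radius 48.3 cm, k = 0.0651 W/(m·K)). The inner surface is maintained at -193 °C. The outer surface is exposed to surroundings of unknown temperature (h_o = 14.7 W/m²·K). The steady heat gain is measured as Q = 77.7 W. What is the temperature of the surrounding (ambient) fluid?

T_out = 21.6 °C

Sum the resistances:
  R_carbon steel = (1/0.208 − 1/0.232)/(4πk) = 0.4973/(4π·52.2) = 7.582×10^-4 K/W
  R_cellular glass = (1/0.232 − 1/0.483)/(4πk) = 2.240/(4π·0.0651) = 2.738 K/W
  R_conv,out = 1/(4πr²h) = 1/(4π·0.483²·14.7) = 0.02320 K/W
ΣR = 2.762 K/W
ΔT = Q·ΣR = 77.7 × 2.762 = 214.6 K
Heat flows inward, so T_out = T_in + ΔT = -193 + 214.6 = 21.6 °C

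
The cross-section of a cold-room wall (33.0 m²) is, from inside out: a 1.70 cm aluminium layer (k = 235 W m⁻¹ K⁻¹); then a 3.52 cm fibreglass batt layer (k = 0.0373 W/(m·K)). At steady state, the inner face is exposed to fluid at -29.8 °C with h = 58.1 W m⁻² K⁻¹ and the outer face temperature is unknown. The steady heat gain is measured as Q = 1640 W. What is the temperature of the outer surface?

T_out = 18.0 °C

Sum the resistances:
  R_conv,in = 1/(hA) = 1/(58.1·33.0) = 5.216×10^-4 K/W
  R_aluminium = L/(kA) = 0.0170/(235·33.0) = 2.192×10^-6 K/W
  R_fibreglass batt = L/(kA) = 0.0352/(0.0373·33.0) = 0.02860 K/W
ΣR = 0.02912 K/W
ΔT = Q·ΣR = 1640 × 0.02912 = 47.76 K
Heat flows inward, so T_out = T_in + ΔT = -29.8 + 47.76 = 18.0 °C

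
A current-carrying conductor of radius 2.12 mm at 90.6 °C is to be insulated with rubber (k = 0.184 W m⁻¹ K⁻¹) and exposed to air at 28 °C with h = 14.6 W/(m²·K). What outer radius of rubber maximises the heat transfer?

For a cylinder, r_cr = k_ins/h = 0.184/14.6 = 0.0126 m = 1.26 cm

r_cr = 1.26 cm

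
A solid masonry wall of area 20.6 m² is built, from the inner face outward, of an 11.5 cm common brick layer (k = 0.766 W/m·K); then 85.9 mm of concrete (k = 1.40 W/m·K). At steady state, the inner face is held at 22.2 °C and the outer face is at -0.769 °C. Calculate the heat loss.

Series thermal resistances, inner to outer:
  R_common brick = L/(kA) = 0.115/(0.766·20.6) = 0.007288 K/W
  R_concrete = L/(kA) = 0.0859/(1.40·20.6) = 0.002979 K/W
ΣR = 0.007288 + 0.002979 = 0.01027 K/W
Q = ΔT/ΣR = (22.2 °C − -0.769 °C)/0.01027 = 2240 W

Q = 2.24 kW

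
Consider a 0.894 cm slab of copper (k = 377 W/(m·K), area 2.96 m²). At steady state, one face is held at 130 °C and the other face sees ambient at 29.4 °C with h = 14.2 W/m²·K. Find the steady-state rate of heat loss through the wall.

Q = 4230 W

Series thermal resistances, inner to outer:
  R_copper = L/(kA) = 0.00894/(377·2.96) = 8.011×10^-6 K/W
  R_conv,out = 1/(hA) = 1/(14.2·2.96) = 0.02379 K/W
ΣR = 8.011×10^-6 + 0.02379 = 0.02380 K/W
Q = ΔT/ΣR = (130 °C − 29.4 °C)/0.02380 = 4230 W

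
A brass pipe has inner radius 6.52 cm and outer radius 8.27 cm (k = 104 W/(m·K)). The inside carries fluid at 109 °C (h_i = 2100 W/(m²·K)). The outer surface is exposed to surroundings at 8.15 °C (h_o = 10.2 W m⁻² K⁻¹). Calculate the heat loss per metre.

Resistance network (inner→outer):
  R'_conv,in = 1/(2πr h) = 1/(2π·0.0652·2100) = 0.001162 m·K/W
  R'_brass = ln(0.0827/0.0652)/(2πk) = 0.2378/(2π·104) = 3.639×10^-4 m·K/W
  R'_conv,out = 1/(2πr h) = 1/(2π·0.0827·10.2) = 0.1887 m·K/W
ΣR = 0.001162 + 3.639×10^-4 + 0.1887 = 0.1902 m·K/W
Q' = ΔT/ΣR = (109 °C − 8.15 °C)/0.1902 = 530 W/m

Q' = 530 W/m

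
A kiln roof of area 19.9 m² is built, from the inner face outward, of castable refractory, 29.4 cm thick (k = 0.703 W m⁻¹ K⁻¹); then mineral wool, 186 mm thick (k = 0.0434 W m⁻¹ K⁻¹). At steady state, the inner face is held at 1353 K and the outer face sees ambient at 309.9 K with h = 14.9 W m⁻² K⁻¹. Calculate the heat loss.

Resistance network (inner→outer):
  R_castable refractory = L/(kA) = 0.294/(0.703·19.9) = 0.02102 K/W
  R_mineral wool = L/(kA) = 0.186/(0.0434·19.9) = 0.2154 K/W
  R_conv,out = 1/(hA) = 1/(14.9·19.9) = 0.003373 K/W
ΣR = 0.02102 + 0.2154 + 0.003373 = 0.2398 K/W
Q = ΔT/ΣR = (1353 K − 309.9 K)/0.2398 = 4350 W

Q = 4350 W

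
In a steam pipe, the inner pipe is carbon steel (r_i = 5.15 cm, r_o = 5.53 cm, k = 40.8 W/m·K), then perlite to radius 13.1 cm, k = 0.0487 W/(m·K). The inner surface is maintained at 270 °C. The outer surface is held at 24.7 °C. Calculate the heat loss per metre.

Series thermal resistances, inner to outer:
  R'_carbon steel = ln(0.0553/0.0515)/(2πk) = 0.07119/(2π·40.8) = 2.777×10^-4 m·K/W
  R'_perlite = ln(0.131/0.0553)/(2πk) = 0.8624/(2π·0.0487) = 2.818 m·K/W
ΣR = 2.777×10^-4 + 2.818 = 2.818 m·K/W
Q' = ΔT/ΣR = (270 °C − 24.7 °C)/2.818 = 87.0 W/m

Q' = 87.0 W/m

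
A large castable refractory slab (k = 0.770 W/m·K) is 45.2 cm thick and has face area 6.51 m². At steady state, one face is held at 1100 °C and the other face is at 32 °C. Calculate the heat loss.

Q = kA·ΔT/L = 0.770 × 6.51 × |1100 °C − 32 °C| / 0.452 = 11800 W

Q = 11800 W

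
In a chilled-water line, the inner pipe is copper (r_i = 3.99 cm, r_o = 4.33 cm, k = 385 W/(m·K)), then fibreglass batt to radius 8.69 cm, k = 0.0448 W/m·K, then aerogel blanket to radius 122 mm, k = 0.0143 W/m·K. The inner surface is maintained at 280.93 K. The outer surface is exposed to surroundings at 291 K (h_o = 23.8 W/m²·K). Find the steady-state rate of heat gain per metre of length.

Resistance network (inner→outer):
  R'_copper = ln(0.0433/0.0399)/(2πk) = 0.08178/(2π·385) = 3.381×10^-5 m·K/W
  R'_fibreglass batt = ln(0.0869/0.0433)/(2πk) = 0.6966/(2π·0.0448) = 2.475 m·K/W
  R'_aerogel blanket = ln(0.122/0.0869)/(2πk) = 0.3393/(2π·0.0143) = 3.776 m·K/W
  R'_conv,out = 1/(2πr h) = 1/(2π·0.122·23.8) = 0.05481 m·K/W
ΣR = 3.381×10^-5 + 2.475 + 3.776 + 0.05481 = 6.306 m·K/W
Q' = ΔT/ΣR = (280.93 K − 291 K)/6.306 = -1.60 W/m
(Negative Q' ⇒ heat flows inward; heat gain = 1.60 W/m.)

Q' = 1.60 W/m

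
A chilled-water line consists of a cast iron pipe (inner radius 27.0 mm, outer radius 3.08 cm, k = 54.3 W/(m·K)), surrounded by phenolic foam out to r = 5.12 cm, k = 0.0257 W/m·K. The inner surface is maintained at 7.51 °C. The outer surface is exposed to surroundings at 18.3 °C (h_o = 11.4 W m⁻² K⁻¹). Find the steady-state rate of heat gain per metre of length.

Series thermal resistances, inner to outer:
  R'_cast iron = ln(0.0308/0.0270)/(2πk) = 0.1317/(2π·54.3) = 3.860×10^-4 m·K/W
  R'_phenolic foam = ln(0.0512/0.0308)/(2πk) = 0.5082/(2π·0.0257) = 3.147 m·K/W
  R'_conv,out = 1/(2πr h) = 1/(2π·0.0512·11.4) = 0.2727 m·K/W
ΣR = 3.860×10^-4 + 3.147 + 0.2727 = 3.420 m·K/W
Q' = ΔT/ΣR = (7.51 °C − 18.3 °C)/3.420 = -3.15 W/m
(Negative Q' ⇒ heat flows inward; heat gain = 3.15 W/m.)

Q' = 3.15 W/m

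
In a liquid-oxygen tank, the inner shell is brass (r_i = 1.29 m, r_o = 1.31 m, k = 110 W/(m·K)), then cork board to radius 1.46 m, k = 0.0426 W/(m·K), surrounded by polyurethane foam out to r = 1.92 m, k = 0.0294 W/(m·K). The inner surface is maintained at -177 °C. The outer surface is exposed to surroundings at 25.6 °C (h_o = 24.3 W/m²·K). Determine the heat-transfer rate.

Series thermal resistances, inner to outer:
  R_brass = (1/1.29 − 1/1.31)/(4πk) = 0.01184/(4π·110) = 8.562×10^-6 K/W
  R_cork board = (1/1.31 − 1/1.46)/(4πk) = 0.07843/(4π·0.0426) = 0.1465 K/W
  R_polyurethane foam = (1/1.46 − 1/1.92)/(4πk) = 0.1641/(4π·0.0294) = 0.4442 K/W
  R_conv,out = 1/(4πr²h) = 1/(4π·1.92²·24.3) = 8.883×10^-4 K/W
ΣR = 8.562×10^-6 + 0.1465 + 0.4442 + 8.883×10^-4 = 0.5916 K/W
Q = ΔT/ΣR = (-177 °C − 25.6 °C)/0.5916 = -342 W
(Negative Q ⇒ heat flows inward; heat gain = 342 W.)

Q = 342 W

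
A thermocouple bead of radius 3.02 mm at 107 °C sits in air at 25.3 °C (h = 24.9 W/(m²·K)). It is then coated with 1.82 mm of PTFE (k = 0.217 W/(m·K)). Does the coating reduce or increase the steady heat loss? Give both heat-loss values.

Critical radius for a sphere: r_cr = 2k/h = 0.0174 m = 1.74 cm.
Outer radius after coating: r₂ = 0.00302 + 0.00182 = 0.00484 m.
Since r₁ < r_cr and r₂ ≤ r_cr, the coating moves toward the maximum at r_cr — heat loss rises.
Bare: R = 1/(4πr₁²h) = 350.4 K/W; Q = 81.7/350.4 = 0.233 W.
Coated: R = R_cond + R_conv = 182.1 K/W; Q = 81.7/182.1 = 0.449 W.

increases: 0.233 → 0.449 W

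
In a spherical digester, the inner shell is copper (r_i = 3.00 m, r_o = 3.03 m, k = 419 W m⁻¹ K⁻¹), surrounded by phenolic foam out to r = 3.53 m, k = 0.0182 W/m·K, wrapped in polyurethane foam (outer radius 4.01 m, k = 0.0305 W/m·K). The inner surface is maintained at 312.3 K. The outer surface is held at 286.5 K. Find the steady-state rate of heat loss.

Series thermal resistances, inner to outer:
  R_copper = (1/3.00 − 1/3.03)/(4πk) = 0.003300/(4π·419) = 6.268×10^-7 K/W
  R_phenolic foam = (1/3.03 − 1/3.53)/(4πk) = 0.04675/(4π·0.0182) = 0.2044 K/W
  R_polyurethane foam = (1/3.53 − 1/4.01)/(4πk) = 0.03391/(4π·0.0305) = 0.08847 K/W
ΣR = 6.268×10^-7 + 0.2044 + 0.08847 = 0.2929 K/W
Q = ΔT/ΣR = (312.3 K − 286.5 K)/0.2929 = 88.1 W

Q = 88.1 W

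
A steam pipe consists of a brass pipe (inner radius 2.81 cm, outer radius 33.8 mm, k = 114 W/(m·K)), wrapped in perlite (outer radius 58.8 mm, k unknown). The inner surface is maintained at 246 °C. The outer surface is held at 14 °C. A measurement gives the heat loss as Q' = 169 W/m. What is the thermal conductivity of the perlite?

k = 0.0642 W/m·K

ΣR = ΔT/Q' = |246 − 14|/169 = 1.373 m·K/W
Known resistances:
  R'_brass = ln(0.0338/0.0281)/(2πk) = 0.1847/(2π·114) = 2.578×10^-4 m·K/W
R_perlite = ΣR − ΣR_known = 1.373 − 2.578×10^-4 = 1.373 m·K/W
ln(r₂/r₁)/(2πk) = 1.373 ⇒ k = 0.5537/(2π·1.373) = 0.0642 W/m·K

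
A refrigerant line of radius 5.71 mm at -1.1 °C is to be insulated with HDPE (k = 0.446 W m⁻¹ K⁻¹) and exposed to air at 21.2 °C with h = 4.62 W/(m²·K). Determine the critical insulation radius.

For a cylinder, r_cr = k_ins/h = 0.446/4.62 = 0.0965 m = 9.65 cm

r_cr = 9.65 cm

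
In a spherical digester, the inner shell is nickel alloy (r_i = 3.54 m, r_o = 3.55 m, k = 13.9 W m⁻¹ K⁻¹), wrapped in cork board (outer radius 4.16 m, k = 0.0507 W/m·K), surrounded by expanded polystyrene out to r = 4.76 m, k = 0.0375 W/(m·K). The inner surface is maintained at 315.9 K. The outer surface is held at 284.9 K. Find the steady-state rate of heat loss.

Treat each layer as a resistance in series:
  R_nickel alloy = (1/3.54 − 1/3.55)/(4πk) = 7.957×10^-4/(4π·13.9) = 4.556×10^-6 K/W
  R_cork board = (1/3.55 − 1/4.16)/(4πk) = 0.04131/(4π·0.0507) = 0.06483 K/W
  R_expanded polystyrene = (1/4.16 − 1/4.76)/(4πk) = 0.03030/(4π·0.0375) = 0.06430 K/W
ΣR = 4.556×10^-6 + 0.06483 + 0.06430 = 0.1291 K/W
Q = ΔT/ΣR = (315.9 K − 284.9 K)/0.1291 = 240 W

Q = 240 W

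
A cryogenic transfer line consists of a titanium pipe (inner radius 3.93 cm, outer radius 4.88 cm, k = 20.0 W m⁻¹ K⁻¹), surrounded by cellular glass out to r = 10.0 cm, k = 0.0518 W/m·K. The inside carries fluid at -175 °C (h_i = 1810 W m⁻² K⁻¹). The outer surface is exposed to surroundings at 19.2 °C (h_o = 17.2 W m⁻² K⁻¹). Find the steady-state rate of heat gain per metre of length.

Q' = 84.4 W/m

Resistance network (inner→outer):
  R'_conv,in = 1/(2πr h) = 1/(2π·0.0393·1810) = 0.002237 m·K/W
  R'_titanium = ln(0.0488/0.0393)/(2πk) = 0.2165/(2π·20.0) = 0.001723 m·K/W
  R'_cellular glass = ln(0.100/0.0488)/(2πk) = 0.7174/(2π·0.0518) = 2.204 m·K/W
  R'_conv,out = 1/(2πr h) = 1/(2π·0.100·17.2) = 0.09253 m·K/W
ΣR = 0.002237 + 0.001723 + 2.204 + 0.09253 = 2.300 m·K/W
Q' = ΔT/ΣR = (-175 °C − 19.2 °C)/2.300 = -84.4 W/m
(Negative Q' ⇒ heat flows inward; heat gain = 84.4 W/m.)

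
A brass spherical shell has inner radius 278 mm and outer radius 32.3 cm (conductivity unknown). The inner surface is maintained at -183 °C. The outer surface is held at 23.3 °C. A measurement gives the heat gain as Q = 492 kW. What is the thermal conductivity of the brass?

k = 95.1 W/m·K

ΣR = ΔT/Q = |-183 − 23.3|/4.92×10^5 = 4.193×10^-4 K/W
(1/r₁−1/r₂)/(4πk) = 4.193×10^-4 ⇒ k = 0.5011/(4π·4.193×10^-4) = 95.1 W/m·K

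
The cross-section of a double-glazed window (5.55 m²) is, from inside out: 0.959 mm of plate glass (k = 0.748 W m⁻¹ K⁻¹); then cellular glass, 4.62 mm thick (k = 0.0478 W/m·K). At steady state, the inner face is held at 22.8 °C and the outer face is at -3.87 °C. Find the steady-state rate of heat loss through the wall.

Resistance network (inner→outer):
  R_plate glass = L/(kA) = 9.59×10^-4/(0.748·5.55) = 2.310×10^-4 K/W
  R_cellular glass = L/(kA) = 0.00462/(0.0478·5.55) = 0.01741 K/W
ΣR = 2.310×10^-4 + 0.01741 = 0.01764 K/W
Q = ΔT/ΣR = (22.8 °C − -3.87 °C)/0.01764 = 1510 W

Q = 1510 W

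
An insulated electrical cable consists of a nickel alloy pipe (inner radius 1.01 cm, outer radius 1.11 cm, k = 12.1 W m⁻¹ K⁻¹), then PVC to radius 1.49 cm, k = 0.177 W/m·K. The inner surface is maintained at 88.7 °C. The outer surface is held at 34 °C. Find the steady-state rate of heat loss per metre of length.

Series thermal resistances, inner to outer:
  R'_nickel alloy = ln(0.0111/0.0101)/(2πk) = 0.09441/(2π·12.1) = 0.001242 m·K/W
  R'_PVC = ln(0.0149/0.0111)/(2πk) = 0.2944/(2π·0.177) = 0.2647 m·K/W
ΣR = 0.001242 + 0.2647 = 0.2659 m·K/W
Q' = ΔT/ΣR = (88.7 °C − 34 °C)/0.2659 = 206 W/m

Q' = 206 W/m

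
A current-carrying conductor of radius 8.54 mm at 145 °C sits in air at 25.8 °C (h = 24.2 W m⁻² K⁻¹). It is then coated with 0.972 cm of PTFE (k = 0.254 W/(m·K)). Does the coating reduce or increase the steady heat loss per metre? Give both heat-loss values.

reduces: 155 → 143 W/m

Critical radius for a cylinder: r_cr = k/h = 0.0105 m = 1.05 cm.
Outer radius after coating: r₂ = 0.00854 + 0.00972 = 0.01826 m.
r₁ < r_cr < r₂: heat loss rises to a maximum at r_cr then falls. Whether the coating helps depends on whether Q(r₂) has dropped back below Q(r₁).
Bare: R = 1/(2πr₁h) = 0.7701 m·K/W; Q = 119.2/0.7701 = 155 W/m.
Coated: R = R_cond + R_conv = 0.8363 m·K/W; Q = 119.2/0.8363 = 143 W/m.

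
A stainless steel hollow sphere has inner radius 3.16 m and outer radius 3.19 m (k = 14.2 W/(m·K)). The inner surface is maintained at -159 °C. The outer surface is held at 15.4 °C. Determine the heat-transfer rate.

Q = 4πk·ΔT/(1/r₁ − 1/r₂) = 4π × 14.2 × 174.4 / (1/3.16 − 1/3.19) = 1.05×10^7 W

Q = 10500 kW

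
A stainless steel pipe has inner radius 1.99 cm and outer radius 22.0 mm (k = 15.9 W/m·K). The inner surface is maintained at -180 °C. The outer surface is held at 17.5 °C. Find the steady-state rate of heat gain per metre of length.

Q' = 197 kW/m

Q' = 2πk·ΔT/ln(r₂/r₁) = 2π × 15.9 × 197.5 / ln(0.0220/0.0199) = 1.97×10^5 W/m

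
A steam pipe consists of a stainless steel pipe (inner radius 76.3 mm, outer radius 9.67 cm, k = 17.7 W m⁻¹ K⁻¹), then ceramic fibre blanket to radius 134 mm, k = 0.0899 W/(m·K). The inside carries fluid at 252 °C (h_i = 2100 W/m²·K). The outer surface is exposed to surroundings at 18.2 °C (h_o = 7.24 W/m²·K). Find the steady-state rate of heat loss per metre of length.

Treat each layer as a resistance in series:
  R'_conv,in = 1/(2πr h) = 1/(2π·0.0763·2100) = 9.933×10^-4 m·K/W
  R'_stainless steel = ln(0.0967/0.0763)/(2πk) = 0.2369/(2π·17.7) = 0.002131 m·K/W
  R'_ceramic fibre blanket = ln(0.134/0.0967)/(2πk) = 0.3262/(2π·0.0899) = 0.5775 m·K/W
  R'_conv,out = 1/(2πr h) = 1/(2π·0.134·7.24) = 0.1641 m·K/W
ΣR = 9.933×10^-4 + 0.002131 + 0.5775 + 0.1641 = 0.7447 m·K/W
Q' = ΔT/ΣR = (252 °C − 18.2 °C)/0.7447 = 314 W/m

Q' = 314 W/m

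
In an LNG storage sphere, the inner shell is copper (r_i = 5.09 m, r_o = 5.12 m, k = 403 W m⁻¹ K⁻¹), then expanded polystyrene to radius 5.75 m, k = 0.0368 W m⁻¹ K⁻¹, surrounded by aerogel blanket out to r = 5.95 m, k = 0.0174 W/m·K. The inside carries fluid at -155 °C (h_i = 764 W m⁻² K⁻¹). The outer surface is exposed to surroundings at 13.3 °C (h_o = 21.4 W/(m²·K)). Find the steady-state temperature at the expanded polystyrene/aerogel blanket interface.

T = -48.5 °C

Series thermal resistances, inner to outer:
  R_conv,in = 1/(4πr²h) = 1/(4π·5.09²·764) = 4.020×10^-6 K/W
  R_copper = (1/5.09 − 1/5.12)/(4πk) = 0.001151/(4π·403) = 2.273×10^-7 K/W
  R_expanded polystyrene = (1/5.12 − 1/5.75)/(4πk) = 0.02140/(4π·0.0368) = 0.04627 K/W
  R_aerogel blanket = (1/5.75 − 1/5.95)/(4πk) = 0.005846/(4π·0.0174) = 0.02674 K/W
  R_conv,out = 1/(4πr²h) = 1/(4π·5.95²·21.4) = 1.050×10^-4 K/W
ΣR = 4.020×10^-6 + 2.273×10^-7 + 0.04627 + 0.02674 + 1.050×10^-4 = 0.07312 K/W
Q = ΔT/ΣR = (-155 °C − 13.3 °C)/0.07312 = -2302 W
From the inner boundary to the expanded polystyrene/aerogel blanket interface, ΣR_partial = 0.04627 K/W.
T_interface = T_in − Q·ΣR_partial = -155 °C − (-2302)(0.04627) = -48.5 °C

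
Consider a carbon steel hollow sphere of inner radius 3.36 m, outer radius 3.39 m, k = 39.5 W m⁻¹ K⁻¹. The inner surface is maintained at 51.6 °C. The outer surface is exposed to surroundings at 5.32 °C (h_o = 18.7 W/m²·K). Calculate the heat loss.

Q = 1.23×10^5 W

Resistance network (inner→outer):
  R_carbon steel = (1/3.36 − 1/3.39)/(4πk) = 0.002634/(4π·39.5) = 5.306×10^-6 K/W
  R_conv,out = 1/(4πr²h) = 1/(4π·3.39²·18.7) = 3.703×10^-4 K/W
ΣR = 5.306×10^-6 + 3.703×10^-4 = 3.756×10^-4 K/W
Q = ΔT/ΣR = (51.6 °C − 5.32 °C)/3.756×10^-4 = 1.23×10^5 W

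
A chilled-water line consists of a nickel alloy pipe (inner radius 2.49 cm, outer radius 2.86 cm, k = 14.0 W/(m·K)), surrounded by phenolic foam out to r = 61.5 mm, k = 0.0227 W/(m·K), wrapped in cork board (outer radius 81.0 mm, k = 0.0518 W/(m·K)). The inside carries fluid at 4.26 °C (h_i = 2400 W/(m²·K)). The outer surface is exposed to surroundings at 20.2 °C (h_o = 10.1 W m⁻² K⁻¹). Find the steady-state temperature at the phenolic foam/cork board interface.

T = 17.6 °C

Resistance network (inner→outer):
  R'_conv,in = 1/(2πr h) = 1/(2π·0.0249·2400) = 0.002663 m·K/W
  R'_nickel alloy = ln(0.0286/0.0249)/(2πk) = 0.1385/(2π·14.0) = 0.001575 m·K/W
  R'_phenolic foam = ln(0.0615/0.0286)/(2πk) = 0.7656/(2π·0.0227) = 5.368 m·K/W
  R'_cork board = ln(0.0810/0.0615)/(2πk) = 0.2754/(2π·0.0518) = 0.8462 m·K/W
  R'_conv,out = 1/(2πr h) = 1/(2π·0.0810·10.1) = 0.1945 m·K/W
ΣR = 0.002663 + 0.001575 + 5.368 + 0.8462 + 0.1945 = 6.413 m·K/W
Q' = ΔT/ΣR = (4.26 °C − 20.2 °C)/6.413 = -2.486 W/m
From the inner boundary to the phenolic foam/cork board interface, ΣR_partial = 5.372 m·K/W.
T_interface = T_in − Q'·ΣR_partial = 4.26 °C − (-2.486)(5.372) = 17.6 °C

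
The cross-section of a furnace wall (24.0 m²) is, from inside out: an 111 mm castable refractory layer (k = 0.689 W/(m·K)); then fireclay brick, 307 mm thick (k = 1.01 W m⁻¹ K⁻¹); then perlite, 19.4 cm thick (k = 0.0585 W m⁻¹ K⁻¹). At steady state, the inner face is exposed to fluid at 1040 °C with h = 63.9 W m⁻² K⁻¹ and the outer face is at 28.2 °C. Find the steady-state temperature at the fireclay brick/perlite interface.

T = 912 °C

Series thermal resistances, inner to outer:
  R_conv,in = 1/(hA) = 1/(63.9·24.0) = 6.521×10^-4 K/W
  R_castable refractory = L/(kA) = 0.111/(0.689·24.0) = 0.006713 K/W
  R_fireclay brick = L/(kA) = 0.307/(1.01·24.0) = 0.01267 K/W
  R_perlite = L/(kA) = 0.194/(0.0585·24.0) = 0.1382 K/W
ΣR = 6.521×10^-4 + 0.006713 + 0.01267 + 0.1382 = 0.1582 K/W
Q = ΔT/ΣR = (1040 °C − 28.2 °C)/0.1582 = 6396 W
From the inner boundary to the fireclay brick/perlite interface, ΣR_partial = 0.02004 K/W.
T_interface = T_in − Q·ΣR_partial = 1040 °C − (6396)(0.02004) = 912 °C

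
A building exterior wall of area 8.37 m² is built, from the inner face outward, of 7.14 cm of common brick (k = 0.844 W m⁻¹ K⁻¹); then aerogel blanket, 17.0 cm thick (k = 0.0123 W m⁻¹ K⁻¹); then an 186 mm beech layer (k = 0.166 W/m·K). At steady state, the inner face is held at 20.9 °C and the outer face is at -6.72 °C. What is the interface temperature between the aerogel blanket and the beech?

T = -4.66 °C

Resistance network (inner→outer):
  R_common brick = L/(kA) = 0.0714/(0.844·8.37) = 0.01011 K/W
  R_aerogel blanket = L/(kA) = 0.170/(0.0123·8.37) = 1.651 K/W
  R_beech = L/(kA) = 0.186/(0.166·8.37) = 0.1339 K/W
ΣR = 0.01011 + 1.651 + 0.1339 = 1.795 K/W
Q = ΔT/ΣR = (20.9 °C − -6.72 °C)/1.795 = 15.39 W
From the inner boundary to the aerogel blanket/beech interface, ΣR_partial = 1.661 K/W.
T_interface = T_in − Q·ΣR_partial = 20.9 °C − (15.39)(1.661) = -4.66 °C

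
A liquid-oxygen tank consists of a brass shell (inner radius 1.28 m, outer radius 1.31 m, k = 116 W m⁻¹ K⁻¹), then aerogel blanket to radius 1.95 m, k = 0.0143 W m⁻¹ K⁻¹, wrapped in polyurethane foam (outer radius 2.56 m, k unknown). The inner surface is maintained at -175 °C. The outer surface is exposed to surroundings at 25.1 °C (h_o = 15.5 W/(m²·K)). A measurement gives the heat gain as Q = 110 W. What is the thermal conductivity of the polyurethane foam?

k = 0.0229 W/m·K

ΣR = ΔT/Q = |-175 − 25.1|/110 = 1.819 K/W
Known resistances:
  R_brass = (1/1.28 − 1/1.31)/(4πk) = 0.01789/(4π·116) = 1.227×10^-5 K/W
  R_aerogel blanket = (1/1.31 − 1/1.95)/(4πk) = 0.2505/(4π·0.0143) = 1.394 K/W
  R_conv,out = 1/(4πr²h) = 1/(4π·2.56²·15.5) = 7.834×10^-4 K/W
R_polyurethane foam = ΣR − ΣR_known = 1.819 − 1.395 = 0.4240 K/W
(1/r₁−1/r₂)/(4πk) = 0.4240 ⇒ k = 0.1222/(4π·0.4240) = 0.0229 W/m·K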